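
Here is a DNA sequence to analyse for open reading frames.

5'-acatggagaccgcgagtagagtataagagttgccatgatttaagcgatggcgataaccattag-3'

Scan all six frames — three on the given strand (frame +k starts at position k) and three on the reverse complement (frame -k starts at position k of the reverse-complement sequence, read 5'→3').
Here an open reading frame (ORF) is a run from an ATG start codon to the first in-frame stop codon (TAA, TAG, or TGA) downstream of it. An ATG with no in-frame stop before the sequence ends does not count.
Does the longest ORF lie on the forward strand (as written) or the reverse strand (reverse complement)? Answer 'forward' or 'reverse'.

forward

Reverse complement (5'→3'): CTAATGGTTATCGCCATCGCTTAAATCATGGCAACTCTTATACTCTACTCGCGGTCTCCATGT
Frame +1: ACA TGG AGA CCG CGA GTA GAG TAT AAG AGT TGC CAT GAT TTA AGC GAT GGC GAT AAC CAT TAG — no ATG→stop ORF.
Frame +2: CAT GGA GAC CGC GAG TAG AGT ATA AGA GTT GCC ATG ATT TAA GCG ATG GCG ATA ACC ATT — ATG at 35, stop TAA at 41 → 9 nt.
Frame +3: ATG GAG ACC GCG AGT AGA GTA TAA GAG TTG CCA TGA TTT AAG CGA TGG CGA TAA CCA TTA — ATG at 3, stop TAA at 24 → 24 nt.
Frame -1: CTA ATG GTT ATC GCC ATC GCT TAA ATC ATG GCA ACT CTT ATA CTC TAC TCG CGG TCT CCA TGT — ATG at 4, stop TAA at 22 → 21 nt.
Frame -2: TAA TGG TTA TCG CCA TCG CTT AAA TCA TGG CAA CTC TTA TAC TCT ACT CGC GGT CTC CAT — no ATG→stop ORF.
Frame -3: AAT GGT TAT CGC CAT CGC TTA AAT CAT GGC AAC TCT TAT ACT CTA CTC GCG GTC TCC ATG — no ATG→stop ORF.
Forward-strand max 24 nt; reverse-strand max 21 nt. The forward strand has the longer ORF.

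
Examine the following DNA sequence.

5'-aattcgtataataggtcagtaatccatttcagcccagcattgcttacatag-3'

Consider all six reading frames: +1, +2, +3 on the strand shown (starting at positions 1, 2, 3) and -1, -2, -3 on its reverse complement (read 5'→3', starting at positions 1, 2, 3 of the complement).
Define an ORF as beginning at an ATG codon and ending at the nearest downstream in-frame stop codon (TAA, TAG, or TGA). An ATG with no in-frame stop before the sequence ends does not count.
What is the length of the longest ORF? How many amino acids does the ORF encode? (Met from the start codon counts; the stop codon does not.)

Reverse complement (5'→3'): CTATGTAAGCAATGCTGGGCTGAAATGGATTACTGACCTATTATACGAATT
Frame +1: AAT TCG TAT AAT AGG TCA GTA ATC CAT TTC AGC CCA GCA TTG CTT ACA TAG — no ATG→stop ORF.
Frame +2: ATT CGT ATA ATA GGT CAG TAA TCC ATT TCA GCC CAG CAT TGC TTA CAT — no ATG→stop ORF.
Frame +3: TTC GTA TAA TAG GTC AGT AAT CCA TTT CAG CCC AGC ATT GCT TAC ATA — no ATG→stop ORF.
Frame -1: CTA TGT AAG CAA TGC TGG GCT GAA ATG GAT TAC TGA CCT ATT ATA CGA ATT — ATG at 25, stop TGA at 34 → 12 nt.
Frame -2: TAT GTA AGC AAT GCT GGG CTG AAA TGG ATT ACT GAC CTA TTA TAC GAA — no ATG→stop ORF.
Frame -3: ATG TAA GCA ATG CTG GGC TGA AAT GGA TTA CTG ACC TAT TAT ACG AAT — ATG at 3, stop TAA at 6 → 6 nt; ATG at 12, stop TGA at 21 → 12 nt.
Longest: frame -1, positions 25–36, 12 nt = 4 codons = 3 aa. → 3 amino acids.

3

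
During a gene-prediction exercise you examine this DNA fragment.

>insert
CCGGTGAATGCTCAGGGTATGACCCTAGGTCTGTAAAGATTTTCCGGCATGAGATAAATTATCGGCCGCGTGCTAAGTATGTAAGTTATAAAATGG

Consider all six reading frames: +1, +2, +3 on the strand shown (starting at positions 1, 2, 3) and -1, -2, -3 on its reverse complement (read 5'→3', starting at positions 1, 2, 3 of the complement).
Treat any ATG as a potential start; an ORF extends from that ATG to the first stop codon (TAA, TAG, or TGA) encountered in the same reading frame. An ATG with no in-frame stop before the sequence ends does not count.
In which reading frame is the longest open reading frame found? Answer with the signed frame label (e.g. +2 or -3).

Reverse complement (5'→3'): CCATTTTATAACTTACATACTTAGCACGCGGCCGATAATTTATCTCATGCCGGAAAATCTTTACAGACCTAGGGTCATACCCTGAGCATTCACCGG
Frame +1: CCG GTG AAT GCT CAG GGT ATG ACC CTA GGT CTG TAA AGA TTT TCC GGC ATG AGA TAA ATT ATC GGC CGC GTG CTA AGT ATG TAA GTT ATA AAA TGG — ATG at 19, stop TAA at 34 → 18 nt; ATG at 49, stop TAA at 55 → 9 nt; ATG at 79, stop TAA at 82 → 6 nt.
Frame +2: CGG TGA ATG CTC AGG GTA TGA CCC TAG GTC TGT AAA GAT TTT CCG GCA TGA GAT AAA TTA TCG GCC GCG TGC TAA GTA TGT AAG TTA TAA AAT — ATG at 8, stop TGA at 20 → 15 nt.
Frame +3: GGT GAA TGC TCA GGG TAT GAC CCT AGG TCT GTA AAG ATT TTC CGG CAT GAG ATA AAT TAT CGG CCG CGT GCT AAG TAT GTA AGT TAT AAA ATG — no ATG→stop ORF.
Frame -1: CCA TTT TAT AAC TTA CAT ACT TAG CAC GCG GCC GAT AAT TTA TCT CAT GCC GGA AAA TCT TTA CAG ACC TAG GGT CAT ACC CTG AGC ATT CAC CGG — no ATG→stop ORF.
Frame -2: CAT TTT ATA ACT TAC ATA CTT AGC ACG CGG CCG ATA ATT TAT CTC ATG CCG GAA AAT CTT TAC AGA CCT AGG GTC ATA CCC TGA GCA TTC ACC — ATG at 47, stop TGA at 83 → 39 nt.
Frame -3: ATT TTA TAA CTT ACA TAC TTA GCA CGC GGC CGA TAA TTT ATC TCA TGC CGG AAA ATC TTT ACA GAC CTA GGG TCA TAC CCT GAG CAT TCA CCG — no ATG→stop ORF.
Longest ORF is 39 nt in frame -2 (positions 47–85).

-2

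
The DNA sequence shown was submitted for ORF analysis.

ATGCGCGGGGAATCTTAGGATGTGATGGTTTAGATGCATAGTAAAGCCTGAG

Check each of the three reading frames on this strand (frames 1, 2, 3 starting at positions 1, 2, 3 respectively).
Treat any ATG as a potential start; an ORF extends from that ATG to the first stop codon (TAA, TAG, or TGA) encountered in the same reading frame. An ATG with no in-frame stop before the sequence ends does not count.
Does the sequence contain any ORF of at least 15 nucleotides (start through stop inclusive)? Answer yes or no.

Frame 1: ATG CGC GGG GAA TCT TAG GAT GTG ATG GTT TAG ATG CAT AGT AAA GCC TGA — ATG at 1, stop TAG at 16 → 18 nt; ATG at 25, stop TAG at 31 → 9 nt; ATG at 34, stop TGA at 49 → 18 nt.
Frame 2: TGC GCG GGG AAT CTT AGG ATG TGA TGG TTT AGA TGC ATA GTA AAG CCT GAG — ATG at 20, stop TGA at 23 → 6 nt.
Frame 3: GCG CGG GGA ATC TTA GGA TGT GAT GGT TTA GAT GCA TAG TAA AGC CTG — no ATG→stop ORF.
Frame 1 has an ORF of 18 nucleotides (positions 1–18) ≥ 15, so yes.

yes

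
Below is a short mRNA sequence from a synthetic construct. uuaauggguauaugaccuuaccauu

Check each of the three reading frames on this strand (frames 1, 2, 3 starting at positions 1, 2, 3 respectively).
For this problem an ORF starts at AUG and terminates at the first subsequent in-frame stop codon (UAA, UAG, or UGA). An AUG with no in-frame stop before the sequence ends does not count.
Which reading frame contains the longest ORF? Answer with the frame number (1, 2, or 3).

1

Frame 1: UUA AUG GGU AUA UGA CCU UAC CAU — AUG at 4, stop UGA at 13 → 12 nt.
Frame 2: UAA UGG GUA UAU GAC CUU ACC AUU — no AUG→stop ORF.
Frame 3: AAU GGG UAU AUG ACC UUA CCA — no AUG→stop ORF.
Longest ORF is 12 nt in frame 1 (positions 4–15).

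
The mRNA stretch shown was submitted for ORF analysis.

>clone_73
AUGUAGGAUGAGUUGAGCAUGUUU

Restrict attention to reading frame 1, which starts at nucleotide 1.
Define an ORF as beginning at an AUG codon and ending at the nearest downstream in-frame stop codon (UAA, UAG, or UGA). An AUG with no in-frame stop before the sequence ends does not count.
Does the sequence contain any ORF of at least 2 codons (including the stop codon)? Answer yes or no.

yes

Frame 1: AUG UAG GAU GAG UUG AGC AUG UUU — AUG at 1, stop UAG at 4 → 6 nt.
Frame 1 has an ORF of 2 codons (positions 1–6) ≥ 2, so yes.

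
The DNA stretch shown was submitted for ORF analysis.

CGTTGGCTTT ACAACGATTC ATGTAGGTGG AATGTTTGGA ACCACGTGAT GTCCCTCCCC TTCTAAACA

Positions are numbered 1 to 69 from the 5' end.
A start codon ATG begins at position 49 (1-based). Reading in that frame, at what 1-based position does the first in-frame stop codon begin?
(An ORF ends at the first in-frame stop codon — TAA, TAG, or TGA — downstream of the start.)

64

Codons from position 49: ATG (49–51), TCC (52–54), CTC (55–57), CCC (58–60), TTC (61–63), TAA (64–66).
TAA is a stop codon; it begins at position 64.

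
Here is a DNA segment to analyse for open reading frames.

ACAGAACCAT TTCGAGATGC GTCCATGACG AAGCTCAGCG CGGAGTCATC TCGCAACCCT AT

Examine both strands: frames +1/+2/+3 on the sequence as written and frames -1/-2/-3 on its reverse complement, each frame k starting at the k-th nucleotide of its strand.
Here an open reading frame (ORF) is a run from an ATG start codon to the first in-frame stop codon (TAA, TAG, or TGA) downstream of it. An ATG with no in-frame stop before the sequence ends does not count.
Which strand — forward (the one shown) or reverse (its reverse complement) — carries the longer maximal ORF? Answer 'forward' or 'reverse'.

reverse

Reverse complement (5'→3'): ATAGGGTTGCGAGATGACTCCGCGCTGAGCTTCGTCATGGACGCATCTCGAAATGGTTCTGT
Frame +1: ACA GAA CCA TTT CGA GAT GCG TCC ATG ACG AAG CTC AGC GCG GAG TCA TCT CGC AAC CCT — no ATG→stop ORF.
Frame +2: CAG AAC CAT TTC GAG ATG CGT CCA TGA CGA AGC TCA GCG CGG AGT CAT CTC GCA ACC CTA — ATG at 17, stop TGA at 26 → 12 nt.
Frame +3: AGA ACC ATT TCG AGA TGC GTC CAT GAC GAA GCT CAG CGC GGA GTC ATC TCG CAA CCC TAT — no ATG→stop ORF.
Frame -1: ATA GGG TTG CGA GAT GAC TCC GCG CTG AGC TTC GTC ATG GAC GCA TCT CGA AAT GGT TCT — no ATG→stop ORF.
Frame -2: TAG GGT TGC GAG ATG ACT CCG CGC TGA GCT TCG TCA TGG ACG CAT CTC GAA ATG GTT CTG — ATG at 14, stop TGA at 26 → 15 nt.
Frame -3: AGG GTT GCG AGA TGA CTC CGC GCT GAG CTT CGT CAT GGA CGC ATC TCG AAA TGG TTC TGT — no ATG→stop ORF.
Forward-strand max 12 nt; reverse-strand max 15 nt. The reverse strand has the longer ORF.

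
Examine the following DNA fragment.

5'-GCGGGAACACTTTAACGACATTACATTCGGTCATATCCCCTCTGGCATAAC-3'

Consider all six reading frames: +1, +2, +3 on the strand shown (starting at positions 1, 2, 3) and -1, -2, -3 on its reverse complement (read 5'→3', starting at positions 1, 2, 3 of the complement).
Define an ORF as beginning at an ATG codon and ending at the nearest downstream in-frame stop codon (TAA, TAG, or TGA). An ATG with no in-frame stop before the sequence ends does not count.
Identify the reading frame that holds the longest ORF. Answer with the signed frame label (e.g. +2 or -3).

Reverse complement (5'→3'): GTTATGCCAGAGGGGATATGACCGAATGTAATGTCGTTAAAGTGTTCCCGC
Frame +1: GCG GGA ACA CTT TAA CGA CAT TAC ATT CGG TCA TAT CCC CTC TGG CAT AAC — no ATG→stop ORF.
Frame +2: CGG GAA CAC TTT AAC GAC ATT ACA TTC GGT CAT ATC CCC TCT GGC ATA — no ATG→stop ORF.
Frame +3: GGG AAC ACT TTA ACG ACA TTA CAT TCG GTC ATA TCC CCT CTG GCA TAA — no ATG→stop ORF.
Frame -1: GTT ATG CCA GAG GGG ATA TGA CCG AAT GTA ATG TCG TTA AAG TGT TCC CGC — ATG at 4, stop TGA at 19 → 18 nt.
Frame -2: TTA TGC CAG AGG GGA TAT GAC CGA ATG TAA TGT CGT TAA AGT GTT CCC — ATG at 26, stop TAA at 29 → 6 nt.
Frame -3: TAT GCC AGA GGG GAT ATG ACC GAA TGT AAT GTC GTT AAA GTG TTC CCG — no ATG→stop ORF.
Longest ORF is 18 nt in frame -1 (positions 4–21).

-1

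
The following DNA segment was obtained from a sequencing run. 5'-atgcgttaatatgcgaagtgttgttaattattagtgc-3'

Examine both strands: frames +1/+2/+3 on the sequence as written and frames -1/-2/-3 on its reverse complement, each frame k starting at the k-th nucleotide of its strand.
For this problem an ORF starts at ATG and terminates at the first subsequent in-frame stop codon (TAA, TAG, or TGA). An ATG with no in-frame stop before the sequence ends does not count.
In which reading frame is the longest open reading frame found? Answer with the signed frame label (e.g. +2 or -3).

+2

Reverse complement (5'→3'): GCACTAATAATTAACAACACTTCGCATATTAACGCAT
Frame +1: ATG CGT TAA TAT GCG AAG TGT TGT TAA TTA TTA GTG — ATG at 1, stop TAA at 7 → 9 nt.
Frame +2: TGC GTT AAT ATG CGA AGT GTT GTT AAT TAT TAG TGC — ATG at 11, stop TAG at 32 → 24 nt.
Frame +3: GCG TTA ATA TGC GAA GTG TTG TTA ATT ATT AGT — no ATG→stop ORF.
Frame -1: GCA CTA ATA ATT AAC AAC ACT TCG CAT ATT AAC GCA — no ATG→stop ORF.
Frame -2: CAC TAA TAA TTA ACA ACA CTT CGC ATA TTA ACG CAT — no ATG→stop ORF.
Frame -3: ACT AAT AAT TAA CAA CAC TTC GCA TAT TAA CGC — no ATG→stop ORF.
Longest ORF is 24 nt in frame +2 (positions 11–34).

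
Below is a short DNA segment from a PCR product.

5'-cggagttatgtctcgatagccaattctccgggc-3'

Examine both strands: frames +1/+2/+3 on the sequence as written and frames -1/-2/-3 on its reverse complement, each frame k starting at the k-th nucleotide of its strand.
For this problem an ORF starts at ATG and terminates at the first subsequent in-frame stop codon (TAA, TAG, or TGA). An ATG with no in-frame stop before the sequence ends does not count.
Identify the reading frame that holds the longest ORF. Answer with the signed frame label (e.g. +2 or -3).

+2

Reverse complement (5'→3'): GCCCGGAGAATTGGCTATCGAGACATAACTCCG
Frame +1: CGG AGT TAT GTC TCG ATA GCC AAT TCT CCG GGC — no ATG→stop ORF.
Frame +2: GGA GTT ATG TCT CGA TAG CCA ATT CTC CGG — ATG at 8, stop TAG at 17 → 12 nt.
Frame +3: GAG TTA TGT CTC GAT AGC CAA TTC TCC GGG — no ATG→stop ORF.
Frame -1: GCC CGG AGA ATT GGC TAT CGA GAC ATA ACT CCG — no ATG→stop ORF.
Frame -2: CCC GGA GAA TTG GCT ATC GAG ACA TAA CTC — no ATG→stop ORF.
Frame -3: CCG GAG AAT TGG CTA TCG AGA CAT AAC TCC — no ATG→stop ORF.
Longest ORF is 12 nt in frame +2 (positions 8–19).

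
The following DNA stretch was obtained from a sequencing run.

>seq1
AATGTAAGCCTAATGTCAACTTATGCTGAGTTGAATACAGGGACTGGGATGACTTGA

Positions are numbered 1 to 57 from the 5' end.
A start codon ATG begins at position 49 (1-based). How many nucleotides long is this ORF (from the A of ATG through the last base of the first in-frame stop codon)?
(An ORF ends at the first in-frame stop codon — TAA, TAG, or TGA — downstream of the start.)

Codons from position 49: ATG (49–51), ACT (52–54), TGA (55–57).
TGA is the first in-frame stop; ORF spans 49–57, 9 nucleotides.

9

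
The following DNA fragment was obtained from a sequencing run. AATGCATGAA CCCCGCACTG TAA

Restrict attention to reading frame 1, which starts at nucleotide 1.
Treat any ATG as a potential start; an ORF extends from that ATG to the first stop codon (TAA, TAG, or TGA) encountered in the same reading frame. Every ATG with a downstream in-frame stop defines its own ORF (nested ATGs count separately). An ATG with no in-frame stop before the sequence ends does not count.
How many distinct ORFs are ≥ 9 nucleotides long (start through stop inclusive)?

Frame 1: AAT GCA TGA ACC CCG CAC TGT — no ATG→stop ORF.
No ORF reaches 9 nucleotides. Count = 0.

0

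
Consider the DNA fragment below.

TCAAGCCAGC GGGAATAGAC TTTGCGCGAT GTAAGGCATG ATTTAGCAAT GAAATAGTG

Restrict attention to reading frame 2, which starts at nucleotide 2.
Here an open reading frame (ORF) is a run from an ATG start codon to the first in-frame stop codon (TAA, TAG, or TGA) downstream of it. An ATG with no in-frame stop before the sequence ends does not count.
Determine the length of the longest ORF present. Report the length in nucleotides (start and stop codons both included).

Frame 2: CAA GCC AGC GGG AAT AGA CTT TGC GCG ATG TAA GGC ATG ATT TAG CAA TGA AAT AGT — ATG at 29, stop TAA at 32 → 6 nt; ATG at 38, stop TAG at 44 → 9 nt.
Longest: frame 2, positions 38–46, 9 nt = 3 codons = 2 aa. → 9 nucleotides.

9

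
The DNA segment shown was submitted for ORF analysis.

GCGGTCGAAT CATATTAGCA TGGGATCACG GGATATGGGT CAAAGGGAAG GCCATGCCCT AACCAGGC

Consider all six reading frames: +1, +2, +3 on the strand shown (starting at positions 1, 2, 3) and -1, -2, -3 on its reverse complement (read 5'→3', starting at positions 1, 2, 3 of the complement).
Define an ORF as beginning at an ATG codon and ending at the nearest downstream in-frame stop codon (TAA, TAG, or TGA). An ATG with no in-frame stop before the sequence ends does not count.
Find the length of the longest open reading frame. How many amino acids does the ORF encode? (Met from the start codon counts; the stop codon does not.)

9

Reverse complement (5'→3'): GCCTGGTTAGGGCATGGCCTTCCCTTTGACCCATATCCCGTGATCCCATGCTAATATGATTCGACCGC
Frame +1: GCG GTC GAA TCA TAT TAG CAT GGG ATC ACG GGA TAT GGG TCA AAG GGA AGG CCA TGC CCT AAC CAG — no ATG→stop ORF.
Frame +2: CGG TCG AAT CAT ATT AGC ATG GGA TCA CGG GAT ATG GGT CAA AGG GAA GGC CAT GCC CTA ACC AGG — no ATG→stop ORF.
Frame +3: GGT CGA ATC ATA TTA GCA TGG GAT CAC GGG ATA TGG GTC AAA GGG AAG GCC ATG CCC TAA CCA GGC — ATG at 54, stop TAA at 60 → 9 nt.
Frame -1: GCC TGG TTA GGG CAT GGC CTT CCC TTT GAC CCA TAT CCC GTG ATC CCA TGC TAA TAT GAT TCG ACC — no ATG→stop ORF.
Frame -2: CCT GGT TAG GGC ATG GCC TTC CCT TTG ACC CAT ATC CCG TGA TCC CAT GCT AAT ATG ATT CGA CCG — ATG at 14, stop TGA at 41 → 30 nt.
Frame -3: CTG GTT AGG GCA TGG CCT TCC CTT TGA CCC ATA TCC CGT GAT CCC ATG CTA ATA TGA TTC GAC CGC — ATG at 48, stop TGA at 57 → 12 nt.
Longest: frame -2, positions 14–43, 30 nt = 10 codons = 9 aa. → 9 amino acids.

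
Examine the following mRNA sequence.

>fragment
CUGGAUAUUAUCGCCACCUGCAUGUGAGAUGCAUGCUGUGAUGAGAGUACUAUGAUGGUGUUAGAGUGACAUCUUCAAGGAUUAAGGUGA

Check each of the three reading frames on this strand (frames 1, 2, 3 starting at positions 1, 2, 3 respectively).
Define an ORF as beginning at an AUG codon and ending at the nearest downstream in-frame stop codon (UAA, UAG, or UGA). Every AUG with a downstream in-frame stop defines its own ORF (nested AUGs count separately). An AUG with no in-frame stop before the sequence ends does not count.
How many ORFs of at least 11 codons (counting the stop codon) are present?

Frame 1: CUG GAU AUU AUC GCC ACC UGC AUG UGA GAU GCA UGC UGU GAU GAG AGU ACU AUG AUG GUG UUA GAG UGA CAU CUU CAA GGA UUA AGG UGA — AUG at 22, stop UGA at 25 → 6 nt; AUG at 52, stop UGA at 67 → 18 nt; AUG at 55, stop UGA at 67 → 15 nt.
Frame 2: UGG AUA UUA UCG CCA CCU GCA UGU GAG AUG CAU GCU GUG AUG AGA GUA CUA UGA UGG UGU UAG AGU GAC AUC UUC AAG GAU UAA GGU — AUG at 29, stop UGA at 53 → 27 nt; AUG at 41, stop UGA at 53 → 15 nt.
Frame 3: GGA UAU UAU CGC CAC CUG CAU GUG AGA UGC AUG CUG UGA UGA GAG UAC UAU GAU GGU GUU AGA GUG ACA UCU UCA AGG AUU AAG GUG — AUG at 33, stop UGA at 39 → 9 nt.
No ORF reaches 11 codons. Count = 0.

0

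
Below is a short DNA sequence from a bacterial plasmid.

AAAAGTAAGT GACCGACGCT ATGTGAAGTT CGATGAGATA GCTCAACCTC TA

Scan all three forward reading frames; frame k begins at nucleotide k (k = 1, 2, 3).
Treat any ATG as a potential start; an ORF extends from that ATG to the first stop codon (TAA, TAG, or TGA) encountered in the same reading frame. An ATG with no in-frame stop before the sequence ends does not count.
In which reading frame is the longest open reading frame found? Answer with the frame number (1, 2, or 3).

Frame 1: AAA AGT AAG TGA CCG ACG CTA TGT GAA GTT CGA TGA GAT AGC TCA ACC TCT — no ATG→stop ORF.
Frame 2: AAA GTA AGT GAC CGA CGC TAT GTG AAG TTC GAT GAG ATA GCT CAA CCT CTA — no ATG→stop ORF.
Frame 3: AAG TAA GTG ACC GAC GCT ATG TGA AGT TCG ATG AGA TAG CTC AAC CTC — ATG at 21, stop TGA at 24 → 6 nt; ATG at 33, stop TAG at 39 → 9 nt.
Longest ORF is 9 nt in frame 3 (positions 33–41).

3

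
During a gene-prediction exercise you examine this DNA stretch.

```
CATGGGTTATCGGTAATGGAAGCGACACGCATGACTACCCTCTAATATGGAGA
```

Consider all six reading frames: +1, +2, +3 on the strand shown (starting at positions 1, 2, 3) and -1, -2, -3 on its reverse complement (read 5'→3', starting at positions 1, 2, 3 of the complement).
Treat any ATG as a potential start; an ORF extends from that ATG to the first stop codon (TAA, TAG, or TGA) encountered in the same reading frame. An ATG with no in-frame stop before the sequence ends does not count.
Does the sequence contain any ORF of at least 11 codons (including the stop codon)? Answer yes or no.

Reverse complement (5'→3'): TCTCCATATTAGAGGGTAGTCATGCGTGTCGCTTCCATTACCGATAACCCATG
Frame +1: CAT GGG TTA TCG GTA ATG GAA GCG ACA CGC ATG ACT ACC CTC TAA TAT GGA — ATG at 16, stop TAA at 43 → 30 nt; ATG at 31, stop TAA at 43 → 15 nt.
Frame +2: ATG GGT TAT CGG TAA TGG AAG CGA CAC GCA TGA CTA CCC TCT AAT ATG GAG — ATG at 2, stop TAA at 14 → 15 nt.
Frame +3: TGG GTT ATC GGT AAT GGA AGC GAC ACG CAT GAC TAC CCT CTA ATA TGG AGA — no ATG→stop ORF.
Frame -1: TCT CCA TAT TAG AGG GTA GTC ATG CGT GTC GCT TCC ATT ACC GAT AAC CCA — no ATG→stop ORF.
Frame -2: CTC CAT ATT AGA GGG TAG TCA TGC GTG TCG CTT CCA TTA CCG ATA ACC CAT — no ATG→stop ORF.
Frame -3: TCC ATA TTA GAG GGT AGT CAT GCG TGT CGC TTC CAT TAC CGA TAA CCC ATG — no ATG→stop ORF.
Largest ORF found is 10 codons < 11, so no.

no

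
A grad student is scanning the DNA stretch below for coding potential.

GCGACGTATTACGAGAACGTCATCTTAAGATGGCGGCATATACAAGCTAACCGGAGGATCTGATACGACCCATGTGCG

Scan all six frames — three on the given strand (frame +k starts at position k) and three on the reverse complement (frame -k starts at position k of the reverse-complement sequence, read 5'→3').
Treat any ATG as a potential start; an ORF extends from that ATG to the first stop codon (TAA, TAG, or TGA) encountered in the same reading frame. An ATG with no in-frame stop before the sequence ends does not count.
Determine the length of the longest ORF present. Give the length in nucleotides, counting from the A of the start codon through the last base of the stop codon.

27

Reverse complement (5'→3'): CGCACATGGGTCGTATCAGATCCTCCGGTTAGCTTGTATATGCCGCCATCTTAAGATGACGTTCTCGTAATACGTCGC
Frame +1: GCG ACG TAT TAC GAG AAC GTC ATC TTA AGA TGG CGG CAT ATA CAA GCT AAC CGG AGG ATC TGA TAC GAC CCA TGT GCG — no ATG→stop ORF.
Frame +2: CGA CGT ATT ACG AGA ACG TCA TCT TAA GAT GGC GGC ATA TAC AAG CTA ACC GGA GGA TCT GAT ACG ACC CAT GTG — no ATG→stop ORF.
Frame +3: GAC GTA TTA CGA GAA CGT CAT CTT AAG ATG GCG GCA TAT ACA AGC TAA CCG GAG GAT CTG ATA CGA CCC ATG TGC — ATG at 30, stop TAA at 48 → 21 nt.
Frame -1: CGC ACA TGG GTC GTA TCA GAT CCT CCG GTT AGC TTG TAT ATG CCG CCA TCT TAA GAT GAC GTT CTC GTA ATA CGT CGC — ATG at 40, stop TAA at 52 → 15 nt.
Frame -2: GCA CAT GGG TCG TAT CAG ATC CTC CGG TTA GCT TGT ATA TGC CGC CAT CTT AAG ATG ACG TTC TCG TAA TAC GTC — ATG at 56, stop TAA at 68 → 15 nt.
Frame -3: CAC ATG GGT CGT ATC AGA TCC TCC GGT TAG CTT GTA TAT GCC GCC ATC TTA AGA TGA CGT TCT CGT AAT ACG TCG — ATG at 6, stop TAG at 30 → 27 nt.
Longest: frame -3, positions 6–32, 27 nt = 9 codons = 8 aa. → 27 nucleotides.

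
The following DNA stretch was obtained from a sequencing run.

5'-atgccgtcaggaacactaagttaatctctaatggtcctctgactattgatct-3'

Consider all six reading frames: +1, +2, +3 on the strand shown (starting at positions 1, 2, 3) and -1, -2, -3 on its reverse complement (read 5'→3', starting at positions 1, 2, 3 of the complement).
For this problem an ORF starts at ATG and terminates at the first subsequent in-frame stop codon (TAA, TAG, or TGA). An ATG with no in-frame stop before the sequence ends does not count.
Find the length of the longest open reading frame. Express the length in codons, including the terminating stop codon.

Reverse complement (5'→3'): AGATCAATAGTCAGAGGACCATTAGAGATTAACTTAGTGTTCCTGACGGCAT
Frame +1: ATG CCG TCA GGA ACA CTA AGT TAA TCT CTA ATG GTC CTC TGA CTA TTG ATC — ATG at 1, stop TAA at 22 → 24 nt; ATG at 31, stop TGA at 40 → 12 nt.
Frame +2: TGC CGT CAG GAA CAC TAA GTT AAT CTC TAA TGG TCC TCT GAC TAT TGA TCT — no ATG→stop ORF.
Frame +3: GCC GTC AGG AAC ACT AAG TTA ATC TCT AAT GGT CCT CTG ACT ATT GAT — no ATG→stop ORF.
Frame -1: AGA TCA ATA GTC AGA GGA CCA TTA GAG ATT AAC TTA GTG TTC CTG ACG GCA — no ATG→stop ORF.
Frame -2: GAT CAA TAG TCA GAG GAC CAT TAG AGA TTA ACT TAG TGT TCC TGA CGG CAT — no ATG→stop ORF.
Frame -3: ATC AAT AGT CAG AGG ACC ATT AGA GAT TAA CTT AGT GTT CCT GAC GGC — no ATG→stop ORF.
Longest: frame +1, positions 1–24, 24 nt = 8 codons = 7 aa. → 8 codons.

8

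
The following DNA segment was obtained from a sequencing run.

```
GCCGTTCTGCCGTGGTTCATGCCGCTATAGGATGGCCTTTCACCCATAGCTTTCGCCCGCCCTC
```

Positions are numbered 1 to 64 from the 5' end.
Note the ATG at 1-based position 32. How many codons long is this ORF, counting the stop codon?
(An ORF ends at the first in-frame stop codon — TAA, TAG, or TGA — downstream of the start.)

Codons from position 32: ATG (32–34), GCC (35–37), TTT (38–40), CAC (41–43), CCA (44–46), TAG (47–49).
TAG is the first in-frame stop; that's 6 codons including the stop.

6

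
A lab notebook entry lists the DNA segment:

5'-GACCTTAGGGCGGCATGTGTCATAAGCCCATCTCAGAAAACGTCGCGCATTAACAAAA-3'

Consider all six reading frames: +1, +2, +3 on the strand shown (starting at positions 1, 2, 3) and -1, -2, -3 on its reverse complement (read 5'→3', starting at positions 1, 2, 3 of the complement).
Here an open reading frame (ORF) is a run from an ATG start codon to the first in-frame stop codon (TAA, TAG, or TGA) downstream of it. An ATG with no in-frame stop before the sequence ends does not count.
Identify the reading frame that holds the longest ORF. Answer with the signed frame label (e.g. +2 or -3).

Reverse complement (5'→3'): TTTTGTTAATGCGCGACGTTTTCTGAGATGGGCTTATGACACATGCCGCCCTAAGGTC
Frame +1: GAC CTT AGG GCG GCA TGT GTC ATA AGC CCA TCT CAG AAA ACG TCG CGC ATT AAC AAA — no ATG→stop ORF.
Frame +2: ACC TTA GGG CGG CAT GTG TCA TAA GCC CAT CTC AGA AAA CGT CGC GCA TTA ACA AAA — no ATG→stop ORF.
Frame +3: CCT TAG GGC GGC ATG TGT CAT AAG CCC ATC TCA GAA AAC GTC GCG CAT TAA CAA — ATG at 15, stop TAA at 51 → 39 nt.
Frame -1: TTT TGT TAA TGC GCG ACG TTT TCT GAG ATG GGC TTA TGA CAC ATG CCG CCC TAA GGT — ATG at 28, stop TGA at 37 → 12 nt; ATG at 43, stop TAA at 52 → 12 nt.
Frame -2: TTT GTT AAT GCG CGA CGT TTT CTG AGA TGG GCT TAT GAC ACA TGC CGC CCT AAG GTC — no ATG→stop ORF.
Frame -3: TTG TTA ATG CGC GAC GTT TTC TGA GAT GGG CTT ATG ACA CAT GCC GCC CTA AGG — ATG at 9, stop TGA at 24 → 18 nt.
Longest ORF is 39 nt in frame +3 (positions 15–53).

+3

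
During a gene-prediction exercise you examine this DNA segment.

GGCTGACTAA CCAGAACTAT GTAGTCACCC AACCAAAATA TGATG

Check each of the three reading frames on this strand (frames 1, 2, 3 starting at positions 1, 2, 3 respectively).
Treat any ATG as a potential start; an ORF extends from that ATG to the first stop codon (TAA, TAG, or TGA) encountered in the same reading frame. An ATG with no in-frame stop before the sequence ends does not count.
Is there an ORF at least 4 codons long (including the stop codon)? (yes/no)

no

Frame 1: GGC TGA CTA ACC AGA ACT ATG TAG TCA CCC AAC CAA AAT ATG ATG — ATG at 19, stop TAG at 22 → 6 nt.
Frame 2: GCT GAC TAA CCA GAA CTA TGT AGT CAC CCA ACC AAA ATA TGA — no ATG→stop ORF.
Frame 3: CTG ACT AAC CAG AAC TAT GTA GTC ACC CAA CCA AAA TAT GAT — no ATG→stop ORF.
Largest ORF found is 2 codons < 4, so no.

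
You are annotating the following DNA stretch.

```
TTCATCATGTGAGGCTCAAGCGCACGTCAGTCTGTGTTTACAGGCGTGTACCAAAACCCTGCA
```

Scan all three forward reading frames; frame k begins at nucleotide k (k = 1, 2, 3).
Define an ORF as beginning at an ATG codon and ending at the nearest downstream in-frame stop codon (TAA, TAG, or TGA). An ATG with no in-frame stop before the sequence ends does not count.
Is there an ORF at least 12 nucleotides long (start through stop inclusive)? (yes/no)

Frame 1: TTC ATC ATG TGA GGC TCA AGC GCA CGT CAG TCT GTG TTT ACA GGC GTG TAC CAA AAC CCT GCA — ATG at 7, stop TGA at 10 → 6 nt.
Frame 2: TCA TCA TGT GAG GCT CAA GCG CAC GTC AGT CTG TGT TTA CAG GCG TGT ACC AAA ACC CTG — no ATG→stop ORF.
Frame 3: CAT CAT GTG AGG CTC AAG CGC ACG TCA GTC TGT GTT TAC AGG CGT GTA CCA AAA CCC TGC — no ATG→stop ORF.
Largest ORF found is 6 nucleotides < 12, so no.

no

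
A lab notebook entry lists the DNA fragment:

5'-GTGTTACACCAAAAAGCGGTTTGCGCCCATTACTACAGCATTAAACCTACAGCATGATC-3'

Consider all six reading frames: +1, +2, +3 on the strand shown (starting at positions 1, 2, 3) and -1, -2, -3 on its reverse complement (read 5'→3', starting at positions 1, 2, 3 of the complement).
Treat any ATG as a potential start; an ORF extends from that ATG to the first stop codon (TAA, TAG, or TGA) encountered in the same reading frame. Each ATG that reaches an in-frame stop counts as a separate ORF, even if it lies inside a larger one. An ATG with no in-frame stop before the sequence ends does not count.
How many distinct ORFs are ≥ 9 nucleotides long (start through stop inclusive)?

Reverse complement (5'→3'): GATCATGCTGTAGGTTTAATGCTGTAGTAATGGGCGCAAACCGCTTTTTGGTGTAACAC
Frame +1: GTG TTA CAC CAA AAA GCG GTT TGC GCC CAT TAC TAC AGC ATT AAA CCT ACA GCA TGA — no ATG→stop ORF.
Frame +2: TGT TAC ACC AAA AAG CGG TTT GCG CCC ATT ACT ACA GCA TTA AAC CTA CAG CAT GAT — no ATG→stop ORF.
Frame +3: GTT ACA CCA AAA AGC GGT TTG CGC CCA TTA CTA CAG CAT TAA ACC TAC AGC ATG ATC — no ATG→stop ORF.
Frame -1: GAT CAT GCT GTA GGT TTA ATG CTG TAG TAA TGG GCG CAA ACC GCT TTT TGG TGT AAC — ATG at 19, stop TAG at 25 → 9 nt.
Frame -2: ATC ATG CTG TAG GTT TAA TGC TGT AGT AAT GGG CGC AAA CCG CTT TTT GGT GTA ACA — ATG at 5, stop TAG at 11 → 9 nt.
Frame -3: TCA TGC TGT AGG TTT AAT GCT GTA GTA ATG GGC GCA AAC CGC TTT TTG GTG TAA CAC — ATG at 30, stop TAA at 54 → 27 nt.
ORFs ≥ 9 nucleotides: frame -1 19–27 (9 nucleotides), frame -2 5–13 (9 nucleotides), frame -3 30–56 (27 nucleotides). Count = 3.

3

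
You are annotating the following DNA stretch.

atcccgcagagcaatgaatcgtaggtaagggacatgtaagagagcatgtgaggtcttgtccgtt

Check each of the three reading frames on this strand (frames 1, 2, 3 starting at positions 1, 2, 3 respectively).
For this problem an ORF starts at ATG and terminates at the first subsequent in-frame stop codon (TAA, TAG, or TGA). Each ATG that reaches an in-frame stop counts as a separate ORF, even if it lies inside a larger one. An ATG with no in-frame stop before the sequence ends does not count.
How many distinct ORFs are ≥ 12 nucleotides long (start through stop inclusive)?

Frame 1: ATC CCG CAG AGC AAT GAA TCG TAG GTA AGG GAC ATG TAA GAG AGC ATG TGA GGT CTT GTC CGT — ATG at 34, stop TAA at 37 → 6 nt; ATG at 46, stop TGA at 49 → 6 nt.
Frame 2: TCC CGC AGA GCA ATG AAT CGT AGG TAA GGG ACA TGT AAG AGA GCA TGT GAG GTC TTG TCC GTT — ATG at 14, stop TAA at 26 → 15 nt.
Frame 3: CCC GCA GAG CAA TGA ATC GTA GGT AAG GGA CAT GTA AGA GAG CAT GTG AGG TCT TGT CCG — no ATG→stop ORF.
ORFs ≥ 12 nucleotides: frame 2 14–28 (15 nucleotides). Count = 1.

1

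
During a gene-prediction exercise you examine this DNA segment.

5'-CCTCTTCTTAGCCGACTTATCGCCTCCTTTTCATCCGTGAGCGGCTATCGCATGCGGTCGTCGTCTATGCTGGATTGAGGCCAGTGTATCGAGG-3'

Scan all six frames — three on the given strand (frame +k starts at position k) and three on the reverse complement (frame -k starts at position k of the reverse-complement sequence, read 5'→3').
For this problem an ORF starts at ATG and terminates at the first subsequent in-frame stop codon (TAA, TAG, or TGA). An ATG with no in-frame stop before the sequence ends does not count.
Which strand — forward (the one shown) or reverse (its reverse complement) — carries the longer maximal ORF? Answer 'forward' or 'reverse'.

forward

Reverse complement (5'→3'): CCTCGATACACTGGCCTCAATCCAGCATAGACGACGACCGCATGCGATAGCCGCTCACGGATGAAAAGGAGGCGATAAGTCGGCTAAGAAGAGG
Frame +1: CCT CTT CTT AGC CGA CTT ATC GCC TCC TTT TCA TCC GTG AGC GGC TAT CGC ATG CGG TCG TCG TCT ATG CTG GAT TGA GGC CAG TGT ATC GAG — ATG at 52, stop TGA at 76 → 27 nt; ATG at 67, stop TGA at 76 → 12 nt.
Frame +2: CTC TTC TTA GCC GAC TTA TCG CCT CCT TTT CAT CCG TGA GCG GCT ATC GCA TGC GGT CGT CGT CTA TGC TGG ATT GAG GCC AGT GTA TCG AGG — no ATG→stop ORF.
Frame +3: TCT TCT TAG CCG ACT TAT CGC CTC CTT TTC ATC CGT GAG CGG CTA TCG CAT GCG GTC GTC GTC TAT GCT GGA TTG AGG CCA GTG TAT CGA — no ATG→stop ORF.
Frame -1: CCT CGA TAC ACT GGC CTC AAT CCA GCA TAG ACG ACG ACC GCA TGC GAT AGC CGC TCA CGG ATG AAA AGG AGG CGA TAA GTC GGC TAA GAA GAG — ATG at 61, stop TAA at 76 → 18 nt.
Frame -2: CTC GAT ACA CTG GCC TCA ATC CAG CAT AGA CGA CGA CCG CAT GCG ATA GCC GCT CAC GGA TGA AAA GGA GGC GAT AAG TCG GCT AAG AAG AGG — no ATG→stop ORF.
Frame -3: TCG ATA CAC TGG CCT CAA TCC AGC ATA GAC GAC GAC CGC ATG CGA TAG CCG CTC ACG GAT GAA AAG GAG GCG ATA AGT CGG CTA AGA AGA — ATG at 42, stop TAG at 48 → 9 nt.
Forward-strand max 27 nt; reverse-strand max 18 nt. The forward strand has the longer ORF.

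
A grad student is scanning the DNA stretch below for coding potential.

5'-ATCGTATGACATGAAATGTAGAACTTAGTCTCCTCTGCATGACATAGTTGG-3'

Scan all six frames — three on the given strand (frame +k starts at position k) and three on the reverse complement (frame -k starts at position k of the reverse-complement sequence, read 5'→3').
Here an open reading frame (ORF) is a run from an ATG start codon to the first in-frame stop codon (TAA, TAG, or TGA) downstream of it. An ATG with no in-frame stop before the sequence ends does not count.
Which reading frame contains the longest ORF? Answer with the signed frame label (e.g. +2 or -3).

-1

Reverse complement (5'→3'): CCAACTATGTCATGCAGAGGAGACTAAGTTCTACATTTCATGTCATACGAT
Frame +1: ATC GTA TGA CAT GAA ATG TAG AAC TTA GTC TCC TCT GCA TGA CAT AGT TGG — ATG at 16, stop TAG at 19 → 6 nt.
Frame +2: TCG TAT GAC ATG AAA TGT AGA ACT TAG TCT CCT CTG CAT GAC ATA GTT — ATG at 11, stop TAG at 26 → 18 nt.
Frame +3: CGT ATG ACA TGA AAT GTA GAA CTT AGT CTC CTC TGC ATG ACA TAG TTG — ATG at 6, stop TGA at 12 → 9 nt; ATG at 39, stop TAG at 45 → 9 nt.
Frame -1: CCA ACT ATG TCA TGC AGA GGA GAC TAA GTT CTA CAT TTC ATG TCA TAC GAT — ATG at 7, stop TAA at 25 → 21 nt.
Frame -2: CAA CTA TGT CAT GCA GAG GAG ACT AAG TTC TAC ATT TCA TGT CAT ACG — no ATG→stop ORF.
Frame -3: AAC TAT GTC ATG CAG AGG AGA CTA AGT TCT ACA TTT CAT GTC ATA CGA — no ATG→stop ORF.
Longest ORF is 21 nt in frame -1 (positions 7–27).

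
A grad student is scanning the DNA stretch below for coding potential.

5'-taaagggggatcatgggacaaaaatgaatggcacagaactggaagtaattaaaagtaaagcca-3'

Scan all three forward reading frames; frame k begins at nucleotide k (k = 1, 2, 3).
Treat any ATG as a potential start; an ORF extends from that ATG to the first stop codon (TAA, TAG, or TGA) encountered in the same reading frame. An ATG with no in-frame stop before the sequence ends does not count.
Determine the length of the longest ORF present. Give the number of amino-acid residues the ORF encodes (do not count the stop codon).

6

Frame 1: TAA AGG GGG ATC ATG GGA CAA AAA TGA ATG GCA CAG AAC TGG AAG TAA TTA AAA GTA AAG CCA — ATG at 13, stop TGA at 25 → 15 nt; ATG at 28, stop TAA at 46 → 21 nt.
Frame 2: AAA GGG GGA TCA TGG GAC AAA AAT GAA TGG CAC AGA ACT GGA AGT AAT TAA AAG TAA AGC — no ATG→stop ORF.
Frame 3: AAG GGG GAT CAT GGG ACA AAA ATG AAT GGC ACA GAA CTG GAA GTA ATT AAA AGT AAA GCC — no ATG→stop ORF.
Longest: frame 1, positions 28–48, 21 nt = 7 codons = 6 aa. → 6 amino acids.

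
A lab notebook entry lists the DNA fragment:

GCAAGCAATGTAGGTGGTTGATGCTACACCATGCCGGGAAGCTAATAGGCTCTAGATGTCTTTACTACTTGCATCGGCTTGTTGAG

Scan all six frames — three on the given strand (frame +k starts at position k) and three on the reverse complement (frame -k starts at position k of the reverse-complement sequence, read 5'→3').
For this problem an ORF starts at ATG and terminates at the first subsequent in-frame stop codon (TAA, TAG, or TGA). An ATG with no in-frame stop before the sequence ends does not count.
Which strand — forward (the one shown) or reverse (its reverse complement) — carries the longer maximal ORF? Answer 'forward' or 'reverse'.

Reverse complement (5'→3'): CTCAACAAGCCGATGCAAGTAGTAAAGACATCTAGAGCCTATTAGCTTCCCGGCATGGTGTAGCATCAACCACCTACATTGCTTGC
Frame +1: GCA AGC AAT GTA GGT GGT TGA TGC TAC ACC ATG CCG GGA AGC TAA TAG GCT CTA GAT GTC TTT ACT ACT TGC ATC GGC TTG TTG — ATG at 31, stop TAA at 43 → 15 nt.
Frame +2: CAA GCA ATG TAG GTG GTT GAT GCT ACA CCA TGC CGG GAA GCT AAT AGG CTC TAG ATG TCT TTA CTA CTT GCA TCG GCT TGT TGA — ATG at 8, stop TAG at 11 → 6 nt; ATG at 56, stop TGA at 83 → 30 nt.
Frame +3: AAG CAA TGT AGG TGG TTG ATG CTA CAC CAT GCC GGG AAG CTA ATA GGC TCT AGA TGT CTT TAC TAC TTG CAT CGG CTT GTT GAG — no ATG→stop ORF.
Frame -1: CTC AAC AAG CCG ATG CAA GTA GTA AAG ACA TCT AGA GCC TAT TAG CTT CCC GGC ATG GTG TAG CAT CAA CCA CCT ACA TTG CTT — ATG at 13, stop TAG at 43 → 33 nt; ATG at 55, stop TAG at 61 → 9 nt.
Frame -2: TCA ACA AGC CGA TGC AAG TAG TAA AGA CAT CTA GAG CCT ATT AGC TTC CCG GCA TGG TGT AGC ATC AAC CAC CTA CAT TGC TTG — no ATG→stop ORF.
Frame -3: CAA CAA GCC GAT GCA AGT AGT AAA GAC ATC TAG AGC CTA TTA GCT TCC CGG CAT GGT GTA GCA TCA ACC ACC TAC ATT GCT TGC — no ATG→stop ORF.
Forward-strand max 30 nt; reverse-strand max 33 nt. The reverse strand has the longer ORF.

reverse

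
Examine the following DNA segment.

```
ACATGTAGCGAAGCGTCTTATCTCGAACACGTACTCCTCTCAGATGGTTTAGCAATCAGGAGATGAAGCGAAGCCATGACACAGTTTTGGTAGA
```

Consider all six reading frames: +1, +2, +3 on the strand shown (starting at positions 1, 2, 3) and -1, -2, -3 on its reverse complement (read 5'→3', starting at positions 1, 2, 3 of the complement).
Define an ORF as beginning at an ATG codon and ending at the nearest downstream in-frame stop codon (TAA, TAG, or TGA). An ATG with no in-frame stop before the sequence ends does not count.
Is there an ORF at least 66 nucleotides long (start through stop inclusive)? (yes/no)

Reverse complement (5'→3'): TCTACCAAAACTGTGTCATGGCTTCGCTTCATCTCCTGATTGCTAAACCATCTGAGAGGAGTACGTGTTCGAGATAAGACGCTTCGCTACATGT
Frame +1: ACA TGT AGC GAA GCG TCT TAT CTC GAA CAC GTA CTC CTC TCA GAT GGT TTA GCA ATC AGG AGA TGA AGC GAA GCC ATG ACA CAG TTT TGG TAG — ATG at 76, stop TAG at 91 → 18 nt.
Frame +2: CAT GTA GCG AAG CGT CTT ATC TCG AAC ACG TAC TCC TCT CAG ATG GTT TAG CAA TCA GGA GAT GAA GCG AAG CCA TGA CAC AGT TTT GGT AGA — ATG at 44, stop TAG at 50 → 9 nt.
Frame +3: ATG TAG CGA AGC GTC TTA TCT CGA ACA CGT ACT CCT CTC AGA TGG TTT AGC AAT CAG GAG ATG AAG CGA AGC CAT GAC ACA GTT TTG GTA — ATG at 3, stop TAG at 6 → 6 nt.
Frame -1: TCT ACC AAA ACT GTG TCA TGG CTT CGC TTC ATC TCC TGA TTG CTA AAC CAT CTG AGA GGA GTA CGT GTT CGA GAT AAG ACG CTT CGC TAC ATG — no ATG→stop ORF.
Frame -2: CTA CCA AAA CTG TGT CAT GGC TTC GCT TCA TCT CCT GAT TGC TAA ACC ATC TGA GAG GAG TAC GTG TTC GAG ATA AGA CGC TTC GCT ACA TGT — no ATG→stop ORF.
Frame -3: TAC CAA AAC TGT GTC ATG GCT TCG CTT CAT CTC CTG ATT GCT AAA CCA TCT GAG AGG AGT ACG TGT TCG AGA TAA GAC GCT TCG CTA CAT — ATG at 18, stop TAA at 75 → 60 nt.
Largest ORF found is 60 nucleotides < 66, so no.

no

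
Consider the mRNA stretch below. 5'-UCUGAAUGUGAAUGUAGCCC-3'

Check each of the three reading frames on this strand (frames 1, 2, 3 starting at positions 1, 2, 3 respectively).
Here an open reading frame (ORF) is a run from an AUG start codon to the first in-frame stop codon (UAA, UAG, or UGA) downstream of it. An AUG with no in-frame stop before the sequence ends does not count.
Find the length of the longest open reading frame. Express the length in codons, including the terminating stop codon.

2

Frame 1: UCU GAA UGU GAA UGU AGC — no AUG→stop ORF.
Frame 2: CUG AAU GUG AAU GUA GCC — no AUG→stop ORF.
Frame 3: UGA AUG UGA AUG UAG CCC — AUG at 6, stop UGA at 9 → 6 nt; AUG at 12, stop UAG at 15 → 6 nt.
Longest: frame 3, positions 6–11, 6 nt = 2 codons = 1 aa. → 2 codons.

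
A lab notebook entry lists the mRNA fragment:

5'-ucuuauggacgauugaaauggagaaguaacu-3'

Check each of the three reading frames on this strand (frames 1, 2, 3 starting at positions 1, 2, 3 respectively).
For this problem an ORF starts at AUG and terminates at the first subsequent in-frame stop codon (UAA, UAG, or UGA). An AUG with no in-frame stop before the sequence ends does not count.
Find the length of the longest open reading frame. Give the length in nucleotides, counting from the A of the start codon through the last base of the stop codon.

12

Frame 1: UCU UAU GGA CGA UUG AAA UGG AGA AGU AAC — no AUG→stop ORF.
Frame 2: CUU AUG GAC GAU UGA AAU GGA GAA GUA ACU — AUG at 5, stop UGA at 14 → 12 nt.
Frame 3: UUA UGG ACG AUU GAA AUG GAG AAG UAA — AUG at 18, stop UAA at 27 → 12 nt.
Longest: frame 2, positions 5–16, 12 nt = 4 codons = 3 aa. → 12 nucleotides.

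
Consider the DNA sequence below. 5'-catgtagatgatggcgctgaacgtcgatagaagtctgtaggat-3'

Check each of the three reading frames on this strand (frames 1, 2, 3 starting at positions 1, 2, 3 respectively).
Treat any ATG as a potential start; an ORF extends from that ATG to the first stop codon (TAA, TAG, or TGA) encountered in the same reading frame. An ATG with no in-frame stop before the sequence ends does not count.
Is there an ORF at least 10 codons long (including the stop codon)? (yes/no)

Frame 1: CAT GTA GAT GAT GGC GCT GAA CGT CGA TAG AAG TCT GTA GGA — no ATG→stop ORF.
Frame 2: ATG TAG ATG ATG GCG CTG AAC GTC GAT AGA AGT CTG TAG GAT — ATG at 2, stop TAG at 5 → 6 nt; ATG at 8, stop TAG at 38 → 33 nt; ATG at 11, stop TAG at 38 → 30 nt.
Frame 3: TGT AGA TGA TGG CGC TGA ACG TCG ATA GAA GTC TGT AGG — no ATG→stop ORF.
Frame 2 has an ORF of 11 codons (positions 8–40) ≥ 10, so yes.

yes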